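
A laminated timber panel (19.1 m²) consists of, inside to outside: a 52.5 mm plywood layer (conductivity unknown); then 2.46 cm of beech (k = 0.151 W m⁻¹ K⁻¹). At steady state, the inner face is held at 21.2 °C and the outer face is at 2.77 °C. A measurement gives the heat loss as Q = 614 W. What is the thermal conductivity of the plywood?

k = 0.128 W/m·K

ΣR = ΔT/Q = |21.2 − 2.77|/614 = 0.03002 K/W
Known resistances:
  R_beech = L/(kA) = 0.0246/(0.151·19.1) = 0.008530 K/W
R_plywood = ΣR − ΣR_known = 0.03002 − 0.008530 = 0.02149 K/W
L/(kA) = 0.02149 ⇒ k = 0.0525/(0.02149·19.1) = 0.128 W/m·K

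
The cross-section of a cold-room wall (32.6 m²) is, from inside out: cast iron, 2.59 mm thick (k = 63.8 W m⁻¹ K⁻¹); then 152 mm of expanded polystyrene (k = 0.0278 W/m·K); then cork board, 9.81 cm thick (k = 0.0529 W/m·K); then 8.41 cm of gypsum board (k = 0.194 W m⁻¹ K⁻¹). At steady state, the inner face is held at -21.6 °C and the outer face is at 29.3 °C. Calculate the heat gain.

Q = 214 W

Resistance network (inner→outer):
  R_cast iron = L/(kA) = 0.00259/(63.8·32.6) = 1.245×10^-6 K/W
  R_expanded polystyrene = L/(kA) = 0.152/(0.0278·32.6) = 0.1677 K/W
  R_cork board = L/(kA) = 0.0981/(0.0529·32.6) = 0.05688 K/W
  R_gypsum board = L/(kA) = 0.0841/(0.194·32.6) = 0.01330 K/W
ΣR = 1.245×10^-6 + 0.1677 + 0.05688 + 0.01330 = 0.2379 K/W
Q = ΔT/ΣR = (-21.6 °C − 29.3 °C)/0.2379 = -214 W
(Negative Q ⇒ heat flows inward; heat gain = 214 W.)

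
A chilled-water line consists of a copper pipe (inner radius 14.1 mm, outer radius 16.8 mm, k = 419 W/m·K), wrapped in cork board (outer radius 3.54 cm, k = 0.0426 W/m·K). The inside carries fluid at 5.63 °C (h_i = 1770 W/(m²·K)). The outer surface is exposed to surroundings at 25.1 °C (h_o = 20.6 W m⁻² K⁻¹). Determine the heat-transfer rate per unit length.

Series thermal resistances, inner to outer:
  R'_conv,in = 1/(2πr h) = 1/(2π·0.0141·1770) = 0.006377 m·K/W
  R'_copper = ln(0.0168/0.0141)/(2πk) = 0.1752/(2π·419) = 6.655×10^-5 m·K/W
  R'_cork board = ln(0.0354/0.0168)/(2πk) = 0.7453/(2π·0.0426) = 2.785 m·K/W
  R'_conv,out = 1/(2πr h) = 1/(2π·0.0354·20.6) = 0.2182 m·K/W
ΣR = 0.006377 + 6.655×10^-5 + 2.785 + 0.2182 = 3.010 m·K/W
Q' = ΔT/ΣR = (5.63 °C − 25.1 °C)/3.010 = -6.47 W/m
(Negative Q' ⇒ heat flows inward; heat gain = 6.47 W/m.)

Q' = 6.47 W/m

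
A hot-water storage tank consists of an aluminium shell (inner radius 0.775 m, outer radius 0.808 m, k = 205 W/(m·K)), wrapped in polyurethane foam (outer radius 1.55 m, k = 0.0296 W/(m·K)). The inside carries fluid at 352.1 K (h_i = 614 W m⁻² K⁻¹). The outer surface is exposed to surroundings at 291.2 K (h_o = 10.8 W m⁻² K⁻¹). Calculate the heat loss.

Series thermal resistances, inner to outer:
  R_conv,in = 1/(4πr²h) = 1/(4π·0.775²·614) = 2.158×10^-4 K/W
  R_aluminium = (1/0.775 − 1/0.808)/(4πk) = 0.05270/(4π·205) = 2.046×10^-5 K/W
  R_polyurethane foam = (1/0.808 − 1/1.55)/(4πk) = 0.5925/(4π·0.0296) = 1.593 K/W
  R_conv,out = 1/(4πr²h) = 1/(4π·1.55²·10.8) = 0.003067 K/W
ΣR = 2.158×10^-4 + 2.046×10^-5 + 1.593 + 0.003067 = 1.596 K/W
Q = ΔT/ΣR = (352.1 K − 291.2 K)/1.596 = 38.2 W

Q = 38.2 W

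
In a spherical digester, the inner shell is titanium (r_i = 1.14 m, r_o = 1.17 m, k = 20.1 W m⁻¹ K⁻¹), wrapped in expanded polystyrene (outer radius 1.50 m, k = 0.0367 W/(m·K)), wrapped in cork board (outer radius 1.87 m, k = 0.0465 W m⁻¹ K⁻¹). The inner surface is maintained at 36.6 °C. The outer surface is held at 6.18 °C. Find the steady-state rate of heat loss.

Series thermal resistances, inner to outer:
  R_titanium = (1/1.14 − 1/1.17)/(4πk) = 0.02249/(4π·20.1) = 8.905×10^-5 K/W
  R_expanded polystyrene = (1/1.17 − 1/1.50)/(4πk) = 0.1880/(4π·0.0367) = 0.4077 K/W
  R_cork board = (1/1.50 − 1/1.87)/(4πk) = 0.1319/(4π·0.0465) = 0.2257 K/W
ΣR = 8.905×10^-5 + 0.4077 + 0.2257 = 0.6335 K/W
Q = ΔT/ΣR = (36.6 °C − 6.18 °C)/0.6335 = 48.0 W

Q = 48.0 W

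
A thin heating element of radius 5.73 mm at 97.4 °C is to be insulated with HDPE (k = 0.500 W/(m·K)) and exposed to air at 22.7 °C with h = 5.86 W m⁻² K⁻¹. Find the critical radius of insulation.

r_cr = 8.53 cm

For a cylinder, r_cr = k_ins/h = 0.500/5.86 = 0.0853 m = 8.53 cm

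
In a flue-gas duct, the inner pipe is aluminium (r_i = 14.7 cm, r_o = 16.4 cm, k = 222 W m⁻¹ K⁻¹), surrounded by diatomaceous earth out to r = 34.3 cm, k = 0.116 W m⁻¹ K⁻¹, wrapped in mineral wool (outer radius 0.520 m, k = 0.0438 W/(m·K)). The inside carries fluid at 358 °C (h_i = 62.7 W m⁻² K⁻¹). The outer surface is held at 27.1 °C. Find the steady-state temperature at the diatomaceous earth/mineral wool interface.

Resistance network (inner→outer):
  R'_conv,in = 1/(2πr h) = 1/(2π·0.147·62.7) = 0.01727 m·K/W
  R'_aluminium = ln(0.164/0.147)/(2πk) = 0.1094/(2π·222) = 7.845×10^-5 m·K/W
  R'_diatomaceous earth = ln(0.343/0.164)/(2πk) = 0.7379/(2π·0.116) = 1.012 m·K/W
  R'_mineral wool = ln(0.520/0.343)/(2πk) = 0.4161/(2π·0.0438) = 1.512 m·K/W
ΣR = 0.01727 + 7.845×10^-5 + 1.012 + 1.512 = 2.541 m·K/W
Q' = ΔT/ΣR = (358 °C − 27.1 °C)/2.541 = 130.2 W/m
From the inner boundary to the diatomaceous earth/mineral wool interface, ΣR_partial = 1.029 m·K/W.
T_interface = T_in − Q'·ΣR_partial = 358 °C − (130.2)(1.029) = 224 °C

T = 224 °C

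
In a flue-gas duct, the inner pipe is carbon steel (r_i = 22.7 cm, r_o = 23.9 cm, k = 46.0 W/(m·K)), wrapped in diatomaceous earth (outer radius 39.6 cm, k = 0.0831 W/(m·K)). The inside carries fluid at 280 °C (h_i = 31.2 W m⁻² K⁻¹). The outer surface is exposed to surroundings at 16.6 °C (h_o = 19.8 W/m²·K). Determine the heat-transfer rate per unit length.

Q' = 261 W/m

Series thermal resistances, inner to outer:
  R'_conv,in = 1/(2πr h) = 1/(2π·0.227·31.2) = 0.02247 m·K/W
  R'_carbon steel = ln(0.239/0.227)/(2πk) = 0.05151/(2π·46.0) = 1.782×10^-4 m·K/W
  R'_diatomaceous earth = ln(0.396/0.239)/(2πk) = 0.5050/(2π·0.0831) = 0.9671 m·K/W
  R'_conv,out = 1/(2πr h) = 1/(2π·0.396·19.8) = 0.02030 m·K/W
ΣR = 0.02247 + 1.782×10^-4 + 0.9671 + 0.02030 = 1.010 m·K/W
Q' = ΔT/ΣR = (280 °C − 16.6 °C)/1.010 = 261 W/m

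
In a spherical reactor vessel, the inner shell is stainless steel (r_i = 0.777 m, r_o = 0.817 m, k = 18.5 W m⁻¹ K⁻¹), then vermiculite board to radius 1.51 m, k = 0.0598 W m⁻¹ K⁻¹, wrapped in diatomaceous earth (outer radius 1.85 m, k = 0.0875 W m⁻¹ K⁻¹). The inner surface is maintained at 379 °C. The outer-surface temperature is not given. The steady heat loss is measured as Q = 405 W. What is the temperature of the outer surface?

Sum the resistances:
  R_stainless steel = (1/0.777 − 1/0.817)/(4πk) = 0.06301/(4π·18.5) = 2.710×10^-4 K/W
  R_vermiculite board = (1/0.817 − 1/1.51)/(4πk) = 0.5617/(4π·0.0598) = 0.7475 K/W
  R_diatomaceous earth = (1/1.51 − 1/1.85)/(4πk) = 0.1217/(4π·0.0875) = 0.1107 K/W
ΣR = 0.8585 K/W
ΔT = Q·ΣR = 405 × 0.8585 = 347.7 K
Heat flows outward, so T_out = T_in − ΔT = 379 − 347.7 = 31.3 °C

T_out = 31.3 °C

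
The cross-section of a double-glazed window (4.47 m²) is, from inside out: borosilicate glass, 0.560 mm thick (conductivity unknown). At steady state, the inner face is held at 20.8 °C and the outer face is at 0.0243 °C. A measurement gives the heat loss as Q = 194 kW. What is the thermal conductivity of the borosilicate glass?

k = 1.17 W/m·K

ΣR = ΔT/Q = |20.8 − 0.0243|/1.94×10^5 = 1.071×10^-4 K/W
L/(kA) = 1.071×10^-4 ⇒ k = 5.60×10^-4/(1.071×10^-4·4.47) = 1.17 W/m·K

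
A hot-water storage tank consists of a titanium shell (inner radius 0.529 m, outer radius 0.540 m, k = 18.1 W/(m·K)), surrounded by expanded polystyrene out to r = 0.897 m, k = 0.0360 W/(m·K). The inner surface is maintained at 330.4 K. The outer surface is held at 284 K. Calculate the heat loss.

Q = 28.5 W

Resistance network (inner→outer):
  R_titanium = (1/0.529 − 1/0.540)/(4πk) = 0.03851/(4π·18.1) = 1.693×10^-4 K/W
  R_expanded polystyrene = (1/0.540 − 1/0.897)/(4πk) = 0.7370/(4π·0.0360) = 1.629 K/W
ΣR = 1.693×10^-4 + 1.629 = 1.629 K/W
Q = ΔT/ΣR = (330.4 K − 284 K)/1.629 = 28.5 W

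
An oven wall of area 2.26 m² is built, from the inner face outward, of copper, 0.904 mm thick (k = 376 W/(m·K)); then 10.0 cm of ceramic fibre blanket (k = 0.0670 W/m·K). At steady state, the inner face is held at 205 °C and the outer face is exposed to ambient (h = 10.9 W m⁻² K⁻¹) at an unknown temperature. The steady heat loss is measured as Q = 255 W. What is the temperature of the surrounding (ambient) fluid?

T_out = 26.2 °C

Series resistances:
  R_copper = L/(kA) = 9.04×10^-4/(376·2.26) = 1.064×10^-6 K/W
  R_ceramic fibre blanket = L/(kA) = 0.100/(0.0670·2.26) = 0.6604 K/W
  R_conv,out = 1/(hA) = 1/(10.9·2.26) = 0.04059 K/W
ΣR = 0.7010 K/W
ΔT = Q·ΣR = 255 × 0.7010 = 178.8 K
Heat flows outward, so T_out = T_in − ΔT = 205 − 178.8 = 26.2 °C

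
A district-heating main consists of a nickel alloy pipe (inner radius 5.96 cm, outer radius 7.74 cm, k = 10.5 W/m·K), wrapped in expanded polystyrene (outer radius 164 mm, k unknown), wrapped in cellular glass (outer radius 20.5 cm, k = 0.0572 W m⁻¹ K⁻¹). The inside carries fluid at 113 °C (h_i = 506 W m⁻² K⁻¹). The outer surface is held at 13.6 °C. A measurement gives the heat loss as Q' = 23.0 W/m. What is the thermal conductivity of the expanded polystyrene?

k = 0.0324 W/m·K

ΣR = ΔT/Q' = |113 − 13.6|/23.0 = 4.322 m·K/W
Known resistances:
  R'_conv,in = 1/(2πr h) = 1/(2π·0.0596·506) = 0.005277 m·K/W
  R'_nickel alloy = ln(0.0774/0.0596)/(2πk) = 0.2613/(2π·10.5) = 0.003961 m·K/W
  R'_cellular glass = ln(0.205/0.164)/(2πk) = 0.2231/(2π·0.0572) = 0.6209 m·K/W
R_expanded polystyrene = ΣR − ΣR_known = 4.322 − 0.6301 = 3.692 m·K/W
ln(r₂/r₁)/(2πk) = 3.692 ⇒ k = 0.7509/(2π·3.692) = 0.0324 W/m·K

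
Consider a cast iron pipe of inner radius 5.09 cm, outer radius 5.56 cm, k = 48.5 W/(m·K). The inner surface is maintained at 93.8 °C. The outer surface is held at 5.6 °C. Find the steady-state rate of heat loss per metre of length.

Q' = 304 kW/m

Q' = 2πk·ΔT/ln(r₂/r₁) = 2π × 48.5 × 88.2 / ln(0.0556/0.0509) = 3.04×10^5 W/m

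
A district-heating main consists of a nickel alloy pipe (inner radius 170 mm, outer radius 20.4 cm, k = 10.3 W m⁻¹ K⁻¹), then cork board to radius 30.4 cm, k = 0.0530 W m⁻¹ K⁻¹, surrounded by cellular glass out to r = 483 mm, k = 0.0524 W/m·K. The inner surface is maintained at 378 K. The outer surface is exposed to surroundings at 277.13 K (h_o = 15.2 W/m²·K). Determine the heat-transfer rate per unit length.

Treat each layer as a resistance in series:
  R'_nickel alloy = ln(0.204/0.170)/(2πk) = 0.1823/(2π·10.3) = 0.002817 m·K/W
  R'_cork board = ln(0.304/0.204)/(2πk) = 0.3989/(2π·0.0530) = 1.198 m·K/W
  R'_cellular glass = ln(0.483/0.304)/(2πk) = 0.4630/(2π·0.0524) = 1.406 m·K/W
  R'_conv,out = 1/(2πr h) = 1/(2π·0.483·15.2) = 0.02168 m·K/W
ΣR = 0.002817 + 1.198 + 1.406 + 0.02168 = 2.628 m·K/W
Q' = ΔT/ΣR = (378 K − 277.13 K)/2.628 = 38.4 W/m

Q' = 38.4 W/m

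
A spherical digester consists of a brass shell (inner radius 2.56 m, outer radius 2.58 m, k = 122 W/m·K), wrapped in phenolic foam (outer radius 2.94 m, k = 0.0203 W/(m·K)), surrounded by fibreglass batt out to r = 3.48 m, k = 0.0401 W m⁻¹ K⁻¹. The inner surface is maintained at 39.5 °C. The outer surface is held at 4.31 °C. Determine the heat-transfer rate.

Q = 121 W

Resistance network (inner→outer):
  R_brass = (1/2.56 − 1/2.58)/(4πk) = 0.003028/(4π·122) = 1.975×10^-6 K/W
  R_phenolic foam = (1/2.58 − 1/2.94)/(4πk) = 0.04746/(4π·0.0203) = 0.1860 K/W
  R_fibreglass batt = (1/2.94 − 1/3.48)/(4πk) = 0.05278/(4π·0.0401) = 0.1047 K/W
ΣR = 1.975×10^-6 + 0.1860 + 0.1047 = 0.2907 K/W
Q = ΔT/ΣR = (39.5 °C − 4.31 °C)/0.2907 = 121 W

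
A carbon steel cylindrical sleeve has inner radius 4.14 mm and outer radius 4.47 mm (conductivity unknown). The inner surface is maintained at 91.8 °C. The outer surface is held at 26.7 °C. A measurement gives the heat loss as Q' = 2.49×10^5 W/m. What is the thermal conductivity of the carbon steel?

k = 46.7 W/m·K

ΣR = ΔT/Q' = |91.8 − 26.7|/2.49×10^5 = 2.614×10^-4 m·K/W
ln(r₂/r₁)/(2πk) = 2.614×10^-4 ⇒ k = 0.07669/(2π·2.614×10^-4) = 46.7 W/m·K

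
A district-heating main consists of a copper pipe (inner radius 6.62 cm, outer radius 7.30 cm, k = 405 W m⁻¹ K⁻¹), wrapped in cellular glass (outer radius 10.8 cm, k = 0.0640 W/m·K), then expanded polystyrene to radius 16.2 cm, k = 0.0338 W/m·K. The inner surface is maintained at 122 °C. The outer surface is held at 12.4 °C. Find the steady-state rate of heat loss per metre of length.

Q' = 38.0 W/m

Series thermal resistances, inner to outer:
  R'_copper = ln(0.0730/0.0662)/(2πk) = 0.09778/(2π·405) = 3.842×10^-5 m·K/W
  R'_cellular glass = ln(0.108/0.0730)/(2πk) = 0.3917/(2π·0.0640) = 0.9740 m·K/W
  R'_expanded polystyrene = ln(0.162/0.108)/(2πk) = 0.4055/(2π·0.0338) = 1.909 m·K/W
ΣR = 3.842×10^-5 + 0.9740 + 1.909 = 2.883 m·K/W
Q' = ΔT/ΣR = (122 °C − 12.4 °C)/2.883 = 38.0 W/m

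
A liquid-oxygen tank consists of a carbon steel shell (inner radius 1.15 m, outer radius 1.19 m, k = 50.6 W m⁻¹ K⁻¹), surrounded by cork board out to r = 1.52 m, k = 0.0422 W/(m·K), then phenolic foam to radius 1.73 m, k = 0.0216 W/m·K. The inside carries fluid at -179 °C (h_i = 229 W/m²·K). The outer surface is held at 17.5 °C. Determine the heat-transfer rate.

Q = 308 W

Treat each layer as a resistance in series:
  R_conv,in = 1/(4πr²h) = 1/(4π·1.15²·229) = 2.628×10^-4 K/W
  R_carbon steel = (1/1.15 − 1/1.19)/(4πk) = 0.02923/(4π·50.6) = 4.597×10^-5 K/W
  R_cork board = (1/1.19 − 1/1.52)/(4πk) = 0.1824/(4π·0.0422) = 0.3440 K/W
  R_phenolic foam = (1/1.52 − 1/1.73)/(4πk) = 0.07986/(4π·0.0216) = 0.2942 K/W
ΣR = 2.628×10^-4 + 4.597×10^-5 + 0.3440 + 0.2942 = 0.6385 K/W
Q = ΔT/ΣR = (-179 °C − 17.5 °C)/0.6385 = -308 W
(Negative Q ⇒ heat flows inward; heat gain = 308 W.)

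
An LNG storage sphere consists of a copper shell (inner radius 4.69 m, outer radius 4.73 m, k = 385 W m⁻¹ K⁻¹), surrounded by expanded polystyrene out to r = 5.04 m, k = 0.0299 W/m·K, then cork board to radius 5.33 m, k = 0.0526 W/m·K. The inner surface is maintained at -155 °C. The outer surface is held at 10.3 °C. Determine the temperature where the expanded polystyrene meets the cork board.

T = -42.7 °C

Resistance network (inner→outer):
  R_copper = (1/4.69 − 1/4.73)/(4πk) = 0.001803/(4π·385) = 3.727×10^-7 K/W
  R_expanded polystyrene = (1/4.73 − 1/5.04)/(4πk) = 0.01300/(4π·0.0299) = 0.03461 K/W
  R_cork board = (1/5.04 − 1/5.33)/(4πk) = 0.01080/(4π·0.0526) = 0.01633 K/W
ΣR = 3.727×10^-7 + 0.03461 + 0.01633 = 0.05094 K/W
Q = ΔT/ΣR = (-155 °C − 10.3 °C)/0.05094 = -3245 W
From the inner boundary to the expanded polystyrene/cork board interface, ΣR_partial = 0.03461 K/W.
T_interface = T_in − Q·ΣR_partial = -155 °C − (-3245)(0.03461) = -42.7 °C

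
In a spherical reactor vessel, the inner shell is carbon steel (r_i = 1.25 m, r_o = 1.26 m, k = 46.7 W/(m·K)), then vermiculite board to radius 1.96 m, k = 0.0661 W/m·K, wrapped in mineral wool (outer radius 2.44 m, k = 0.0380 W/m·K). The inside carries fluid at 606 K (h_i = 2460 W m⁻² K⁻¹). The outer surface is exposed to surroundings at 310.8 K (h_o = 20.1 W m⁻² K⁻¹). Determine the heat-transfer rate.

Q = 535 W

Treat each layer as a resistance in series:
  R_conv,in = 1/(4πr²h) = 1/(4π·1.25²·2460) = 2.070×10^-5 K/W
  R_carbon steel = (1/1.25 − 1/1.26)/(4πk) = 0.006349/(4π·46.7) = 1.082×10^-5 K/W
  R_vermiculite board = (1/1.26 − 1/1.96)/(4πk) = 0.2834/(4π·0.0661) = 0.3412 K/W
  R_mineral wool = (1/1.96 − 1/2.44)/(4πk) = 0.1004/(4π·0.0380) = 0.2102 K/W
  R_conv,out = 1/(4πr²h) = 1/(4π·2.44²·20.1) = 6.650×10^-4 K/W
ΣR = 2.070×10^-5 + 1.082×10^-5 + 0.3412 + 0.2102 + 6.650×10^-4 = 0.5521 K/W
Q = ΔT/ΣR = (606 K − 310.8 K)/0.5521 = 535 W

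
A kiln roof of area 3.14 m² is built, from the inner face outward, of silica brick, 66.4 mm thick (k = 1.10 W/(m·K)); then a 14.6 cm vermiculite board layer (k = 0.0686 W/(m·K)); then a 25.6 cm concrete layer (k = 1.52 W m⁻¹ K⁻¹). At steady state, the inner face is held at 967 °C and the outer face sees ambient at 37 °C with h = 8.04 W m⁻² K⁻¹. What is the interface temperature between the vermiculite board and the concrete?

Resistance network (inner→outer):
  R_silica brick = L/(kA) = 0.0664/(1.10·3.14) = 0.01922 K/W
  R_vermiculite board = L/(kA) = 0.146/(0.0686·3.14) = 0.6778 K/W
  R_concrete = L/(kA) = 0.256/(1.52·3.14) = 0.05364 K/W
  R_conv,out = 1/(hA) = 1/(8.04·3.14) = 0.03961 K/W
ΣR = 0.01922 + 0.6778 + 0.05364 + 0.03961 = 0.7903 K/W
Q = ΔT/ΣR = (967 °C − 37 °C)/0.7903 = 1177 W
From the inner boundary to the vermiculite board/concrete interface, ΣR_partial = 0.6970 K/W.
T_interface = T_in − Q·ΣR_partial = 967 °C − (1177)(0.6970) = 147 °C

T = 147 °C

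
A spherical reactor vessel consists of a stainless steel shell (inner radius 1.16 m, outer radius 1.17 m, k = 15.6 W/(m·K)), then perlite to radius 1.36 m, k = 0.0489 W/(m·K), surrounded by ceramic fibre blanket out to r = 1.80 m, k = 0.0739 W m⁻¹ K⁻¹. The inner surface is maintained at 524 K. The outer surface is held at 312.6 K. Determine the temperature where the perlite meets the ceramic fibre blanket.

Treat each layer as a resistance in series:
  R_stainless steel = (1/1.16 − 1/1.17)/(4πk) = 0.007368/(4π·15.6) = 3.759×10^-5 K/W
  R_perlite = (1/1.17 − 1/1.36)/(4πk) = 0.1194/(4π·0.0489) = 0.1943 K/W
  R_ceramic fibre blanket = (1/1.36 − 1/1.80)/(4πk) = 0.1797/(4π·0.0739) = 0.1935 K/W
ΣR = 3.759×10^-5 + 0.1943 + 0.1935 = 0.3878 K/W
Q = ΔT/ΣR = (524 K − 312.6 K)/0.3878 = 545.1 W
From the inner boundary to the perlite/ceramic fibre blanket interface, ΣR_partial = 0.1943 K/W.
T_interface = T_in − Q·ΣR_partial = 524 K − (545.1)(0.1943) = 418 K

T = 418 K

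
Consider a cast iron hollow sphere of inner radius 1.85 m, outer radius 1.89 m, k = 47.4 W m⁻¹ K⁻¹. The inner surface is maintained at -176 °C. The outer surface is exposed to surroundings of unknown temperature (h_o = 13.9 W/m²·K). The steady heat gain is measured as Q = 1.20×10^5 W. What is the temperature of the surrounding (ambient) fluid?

T_out = 18.6 °C

Sum the resistances:
  R_cast iron = (1/1.85 − 1/1.89)/(4πk) = 0.01144/(4π·47.4) = 1.921×10^-5 K/W
  R_conv,out = 1/(4πr²h) = 1/(4π·1.89²·13.9) = 0.001603 K/W
ΣR = 0.001622 K/W
ΔT = Q·ΣR = 1.20×10^5 × 0.001622 = 194.6 K
Heat flows inward, so T_out = T_in + ΔT = -176 + 194.6 = 18.6 °C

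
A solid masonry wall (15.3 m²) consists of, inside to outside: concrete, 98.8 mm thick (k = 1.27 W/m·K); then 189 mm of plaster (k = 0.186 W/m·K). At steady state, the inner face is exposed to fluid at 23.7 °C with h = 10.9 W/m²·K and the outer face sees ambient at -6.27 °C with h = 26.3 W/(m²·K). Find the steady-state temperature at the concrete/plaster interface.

Treat each layer as a resistance in series:
  R_conv,in = 1/(hA) = 1/(10.9·15.3) = 0.005996 K/W
  R_concrete = L/(kA) = 0.0988/(1.27·15.3) = 0.005085 K/W
  R_plaster = L/(kA) = 0.189/(0.186·15.3) = 0.06641 K/W
  R_conv,out = 1/(hA) = 1/(26.3·15.3) = 0.002485 K/W
ΣR = 0.005996 + 0.005085 + 0.06641 + 0.002485 = 0.07998 K/W
Q = ΔT/ΣR = (23.7 °C − -6.27 °C)/0.07998 = 374.7 W
From the inner boundary to the concrete/plaster interface, ΣR_partial = 0.01108 K/W.
T_interface = T_in − Q·ΣR_partial = 23.7 °C − (374.7)(0.01108) = 19.5 °C

T = 19.5 °C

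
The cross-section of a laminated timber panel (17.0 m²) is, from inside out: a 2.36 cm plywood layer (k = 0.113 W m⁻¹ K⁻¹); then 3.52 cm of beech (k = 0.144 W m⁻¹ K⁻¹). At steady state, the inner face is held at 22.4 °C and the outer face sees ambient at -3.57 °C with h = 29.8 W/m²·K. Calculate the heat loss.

Q = 907 W

Treat each layer as a resistance in series:
  R_plywood = L/(kA) = 0.0236/(0.113·17.0) = 0.01229 K/W
  R_beech = L/(kA) = 0.0352/(0.144·17.0) = 0.01438 K/W
  R_conv,out = 1/(hA) = 1/(29.8·17.0) = 0.001974 K/W
ΣR = 0.01229 + 0.01438 + 0.001974 = 0.02864 K/W
Q = ΔT/ΣR = (22.4 °C − -3.57 °C)/0.02864 = 907 W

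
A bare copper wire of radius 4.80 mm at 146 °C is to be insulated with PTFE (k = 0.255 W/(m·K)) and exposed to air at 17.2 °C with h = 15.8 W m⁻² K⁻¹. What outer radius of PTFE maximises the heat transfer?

r_cr = 1.61 cm

For a cylinder, r_cr = k_ins/h = 0.255/15.8 = 0.0161 m = 1.61 cm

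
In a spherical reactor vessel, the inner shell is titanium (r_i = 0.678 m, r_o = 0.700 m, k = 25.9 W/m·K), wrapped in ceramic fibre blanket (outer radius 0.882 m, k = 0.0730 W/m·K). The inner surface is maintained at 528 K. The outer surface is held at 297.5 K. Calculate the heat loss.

Q = 717 W

Series thermal resistances, inner to outer:
  R_titanium = (1/0.678 − 1/0.700)/(4πk) = 0.04635/(4π·25.9) = 1.424×10^-4 K/W
  R_ceramic fibre blanket = (1/0.700 − 1/0.882)/(4πk) = 0.2948/(4π·0.0730) = 0.3213 K/W
ΣR = 1.424×10^-4 + 0.3213 = 0.3214 K/W
Q = ΔT/ΣR = (528 K − 297.5 K)/0.3214 = 717 W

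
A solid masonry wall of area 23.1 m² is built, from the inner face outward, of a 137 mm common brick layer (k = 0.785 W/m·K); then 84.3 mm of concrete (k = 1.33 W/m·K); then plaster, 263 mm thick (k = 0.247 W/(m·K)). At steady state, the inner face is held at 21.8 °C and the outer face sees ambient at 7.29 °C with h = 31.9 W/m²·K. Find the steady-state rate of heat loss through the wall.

Resistance network (inner→outer):
  R_common brick = L/(kA) = 0.137/(0.785·23.1) = 0.007555 K/W
  R_concrete = L/(kA) = 0.0843/(1.33·23.1) = 0.002744 K/W
  R_plaster = L/(kA) = 0.263/(0.247·23.1) = 0.04609 K/W
  R_conv,out = 1/(hA) = 1/(31.9·23.1) = 0.001357 K/W
ΣR = 0.007555 + 0.002744 + 0.04609 + 0.001357 = 0.05775 K/W
Q = ΔT/ΣR = (21.8 °C − 7.29 °C)/0.05775 = 251 W

Q = 251 W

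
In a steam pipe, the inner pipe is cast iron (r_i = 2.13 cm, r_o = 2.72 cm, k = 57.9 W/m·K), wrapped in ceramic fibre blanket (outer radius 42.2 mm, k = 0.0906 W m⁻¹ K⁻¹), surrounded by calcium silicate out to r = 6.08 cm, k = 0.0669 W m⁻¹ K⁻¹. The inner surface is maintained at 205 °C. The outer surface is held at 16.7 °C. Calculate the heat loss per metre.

Series thermal resistances, inner to outer:
  R'_cast iron = ln(0.0272/0.0213)/(2πk) = 0.2445/(2π·57.9) = 6.721×10^-4 m·K/W
  R'_ceramic fibre blanket = ln(0.0422/0.0272)/(2πk) = 0.4392/(2π·0.0906) = 0.7715 m·K/W
  R'_calcium silicate = ln(0.0608/0.0422)/(2πk) = 0.3652/(2π·0.0669) = 0.8687 m·K/W
ΣR = 6.721×10^-4 + 0.7715 + 0.8687 = 1.641 m·K/W
Q' = ΔT/ΣR = (205 °C − 16.7 °C)/1.641 = 115 W/m

Q' = 115 W/m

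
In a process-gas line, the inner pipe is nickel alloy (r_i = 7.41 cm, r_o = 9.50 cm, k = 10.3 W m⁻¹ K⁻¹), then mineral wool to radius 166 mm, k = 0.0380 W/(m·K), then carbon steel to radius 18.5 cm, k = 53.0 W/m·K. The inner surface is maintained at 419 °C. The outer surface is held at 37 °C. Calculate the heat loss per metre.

Q' = 163 W/m

Resistance network (inner→outer):
  R'_nickel alloy = ln(0.0950/0.0741)/(2πk) = 0.2485/(2π·10.3) = 0.003839 m·K/W
  R'_mineral wool = ln(0.166/0.0950)/(2πk) = 0.5581/(2π·0.0380) = 2.338 m·K/W
  R'_carbon steel = ln(0.185/0.166)/(2πk) = 0.1084/(2π·53.0) = 3.254×10^-4 m·K/W
ΣR = 0.003839 + 2.338 + 3.254×10^-4 = 2.342 m·K/W
Q' = ΔT/ΣR = (419 °C − 37 °C)/2.342 = 163 W/m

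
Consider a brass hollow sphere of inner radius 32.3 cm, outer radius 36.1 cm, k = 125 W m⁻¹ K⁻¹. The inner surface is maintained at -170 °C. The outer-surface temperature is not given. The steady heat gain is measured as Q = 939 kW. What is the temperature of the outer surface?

T_out = 24.8 °C

Sum the resistances:
  R_brass = (1/0.323 − 1/0.361)/(4πk) = 0.3259/(4π·125) = 2.075×10^-4 K/W
ΣR = 2.075×10^-4 K/W
ΔT = Q·ΣR = 9.39×10^5 × 2.075×10^-4 = 194.8 K
Heat flows inward, so T_out = T_in + ΔT = -170 + 194.8 = 24.8 °C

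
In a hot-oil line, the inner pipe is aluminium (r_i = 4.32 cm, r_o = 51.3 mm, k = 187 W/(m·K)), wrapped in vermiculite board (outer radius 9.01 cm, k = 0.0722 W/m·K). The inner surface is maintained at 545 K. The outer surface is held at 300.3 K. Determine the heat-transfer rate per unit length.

Series thermal resistances, inner to outer:
  R'_aluminium = ln(0.0513/0.0432)/(2πk) = 0.1719/(2π·187) = 1.463×10^-4 m·K/W
  R'_vermiculite board = ln(0.0901/0.0513)/(2πk) = 0.5632/(2π·0.0722) = 1.242 m·K/W
ΣR = 1.463×10^-4 + 1.242 = 1.242 m·K/W
Q' = ΔT/ΣR = (545 K − 300.3 K)/1.242 = 197 W/m

Q' = 197 W/m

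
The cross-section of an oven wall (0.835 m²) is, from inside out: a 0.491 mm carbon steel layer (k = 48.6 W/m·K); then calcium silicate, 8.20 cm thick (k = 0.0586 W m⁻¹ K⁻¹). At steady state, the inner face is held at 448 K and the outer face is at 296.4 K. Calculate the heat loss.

Series thermal resistances, inner to outer:
  R_carbon steel = L/(kA) = 4.91×10^-4/(48.6·0.835) = 1.210×10^-5 K/W
  R_calcium silicate = L/(kA) = 0.0820/(0.0586·0.835) = 1.676 K/W
ΣR = 1.210×10^-5 + 1.676 = 1.676 K/W
Q = ΔT/ΣR = (448 K − 296.4 K)/1.676 = 90.5 W

Q = 90.5 W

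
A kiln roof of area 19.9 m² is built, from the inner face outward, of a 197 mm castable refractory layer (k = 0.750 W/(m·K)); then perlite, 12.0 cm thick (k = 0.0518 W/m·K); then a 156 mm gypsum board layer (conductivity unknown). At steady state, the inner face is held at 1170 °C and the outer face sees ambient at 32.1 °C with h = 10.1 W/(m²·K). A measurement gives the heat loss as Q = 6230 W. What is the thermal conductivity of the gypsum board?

ΣR = ΔT/Q = |1170 − 32.1|/6230 = 0.1826 K/W
Known resistances:
  R_castable refractory = L/(kA) = 0.197/(0.750·19.9) = 0.01320 K/W
  R_perlite = L/(kA) = 0.120/(0.0518·19.9) = 0.1164 K/W
  R_conv,out = 1/(hA) = 1/(10.1·19.9) = 0.004975 K/W
R_gypsum board = ΣR − ΣR_known = 0.1826 − 0.1346 = 0.04800 K/W
L/(kA) = 0.04800 ⇒ k = 0.156/(0.04800·19.9) = 0.163 W/m·K

k = 0.163 W/m·K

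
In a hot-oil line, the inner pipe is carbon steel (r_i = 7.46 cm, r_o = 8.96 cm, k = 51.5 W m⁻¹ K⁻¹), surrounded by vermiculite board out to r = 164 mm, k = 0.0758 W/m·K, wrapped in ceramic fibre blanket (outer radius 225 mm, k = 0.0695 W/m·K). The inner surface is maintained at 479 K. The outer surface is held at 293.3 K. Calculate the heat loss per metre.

Q' = 93.1 W/m

Series thermal resistances, inner to outer:
  R'_carbon steel = ln(0.0896/0.0746)/(2πk) = 0.1832/(2π·51.5) = 5.662×10^-4 m·K/W
  R'_vermiculite board = ln(0.164/0.0896)/(2πk) = 0.6045/(2π·0.0758) = 1.269 m·K/W
  R'_ceramic fibre blanket = ln(0.225/0.164)/(2πk) = 0.3162/(2π·0.0695) = 0.7242 m·K/W
ΣR = 5.662×10^-4 + 1.269 + 0.7242 = 1.994 m·K/W
Q' = ΔT/ΣR = (479 K − 293.3 K)/1.994 = 93.1 W/m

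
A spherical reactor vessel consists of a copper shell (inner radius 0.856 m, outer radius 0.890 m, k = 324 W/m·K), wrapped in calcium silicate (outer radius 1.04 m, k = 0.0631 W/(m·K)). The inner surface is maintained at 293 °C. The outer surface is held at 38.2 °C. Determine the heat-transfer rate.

Treat each layer as a resistance in series:
  R_copper = (1/0.856 − 1/0.890)/(4πk) = 0.04463/(4π·324) = 1.096×10^-5 K/W
  R_calcium silicate = (1/0.890 − 1/1.04)/(4πk) = 0.1621/(4π·0.0631) = 0.2044 K/W
ΣR = 1.096×10^-5 + 0.2044 = 0.2044 K/W
Q = ΔT/ΣR = (293 °C − 38.2 °C)/0.2044 = 1250 W

Q = 1250 W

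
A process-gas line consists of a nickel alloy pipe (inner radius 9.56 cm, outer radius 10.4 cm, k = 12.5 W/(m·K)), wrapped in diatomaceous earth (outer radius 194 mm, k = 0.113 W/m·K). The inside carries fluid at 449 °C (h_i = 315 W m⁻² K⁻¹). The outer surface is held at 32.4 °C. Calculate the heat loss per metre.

Q' = 471 W/m

Treat each layer as a resistance in series:
  R'_conv,in = 1/(2πr h) = 1/(2π·0.0956·315) = 0.005285 m·K/W
  R'_nickel alloy = ln(0.104/0.0956)/(2πk) = 0.08422/(2π·12.5) = 0.001072 m·K/W
  R'_diatomaceous earth = ln(0.194/0.104)/(2πk) = 0.6235/(2π·0.113) = 0.8781 m·K/W
ΣR = 0.005285 + 0.001072 + 0.8781 = 0.8845 m·K/W
Q' = ΔT/ΣR = (449 °C − 32.4 °C)/0.8845 = 471 W/m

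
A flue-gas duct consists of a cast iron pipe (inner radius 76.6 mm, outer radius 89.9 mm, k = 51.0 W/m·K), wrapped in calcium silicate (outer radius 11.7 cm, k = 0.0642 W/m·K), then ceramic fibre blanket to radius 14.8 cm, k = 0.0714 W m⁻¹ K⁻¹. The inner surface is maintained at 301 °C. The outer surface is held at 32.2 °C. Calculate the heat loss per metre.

Q' = 228 W/m

Treat each layer as a resistance in series:
  R'_cast iron = ln(0.0899/0.0766)/(2πk) = 0.1601/(2π·51.0) = 4.996×10^-4 m·K/W
  R'_calcium silicate = ln(0.117/0.0899)/(2πk) = 0.2635/(2π·0.0642) = 0.6532 m·K/W
  R'_ceramic fibre blanket = ln(0.148/0.117)/(2πk) = 0.2350/(2π·0.0714) = 0.5239 m·K/W
ΣR = 4.996×10^-4 + 0.6532 + 0.5239 = 1.178 m·K/W
Q' = ΔT/ΣR = (301 °C − 32.2 °C)/1.178 = 228 W/m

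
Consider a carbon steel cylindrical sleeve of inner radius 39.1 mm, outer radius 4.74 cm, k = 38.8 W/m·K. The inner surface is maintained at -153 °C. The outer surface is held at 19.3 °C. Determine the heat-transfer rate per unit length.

Q' = 218 kW/m

Q' = 2πk·ΔT/ln(r₂/r₁) = 2π × 38.8 × 172.3 / ln(0.0474/0.0391) = 2.18×10^5 W/m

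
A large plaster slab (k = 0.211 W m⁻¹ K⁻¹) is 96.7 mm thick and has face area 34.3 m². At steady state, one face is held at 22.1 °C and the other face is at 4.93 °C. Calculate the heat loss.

Q = 1290 W

Q = kA·ΔT/L = 0.211 × 34.3 × |22.1 °C − 4.93 °C| / 0.0967 = 1290 W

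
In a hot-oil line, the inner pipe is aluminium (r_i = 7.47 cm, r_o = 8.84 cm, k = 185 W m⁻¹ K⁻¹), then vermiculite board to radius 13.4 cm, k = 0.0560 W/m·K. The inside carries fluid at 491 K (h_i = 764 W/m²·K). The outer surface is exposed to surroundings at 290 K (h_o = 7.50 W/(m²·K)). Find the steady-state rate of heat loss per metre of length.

Q' = 150 W/m

Treat each layer as a resistance in series:
  R'_conv,in = 1/(2πr h) = 1/(2π·0.0747·764) = 0.002789 m·K/W
  R'_aluminium = ln(0.0884/0.0747)/(2πk) = 0.1684/(2π·185) = 1.449×10^-4 m·K/W
  R'_vermiculite board = ln(0.134/0.0884)/(2πk) = 0.4160/(2π·0.0560) = 1.182 m·K/W
  R'_conv,out = 1/(2πr h) = 1/(2π·0.134·7.50) = 0.1584 m·K/W
ΣR = 0.002789 + 1.449×10^-4 + 1.182 + 0.1584 = 1.343 m·K/W
Q' = ΔT/ΣR = (491 K − 290 K)/1.343 = 150 W/m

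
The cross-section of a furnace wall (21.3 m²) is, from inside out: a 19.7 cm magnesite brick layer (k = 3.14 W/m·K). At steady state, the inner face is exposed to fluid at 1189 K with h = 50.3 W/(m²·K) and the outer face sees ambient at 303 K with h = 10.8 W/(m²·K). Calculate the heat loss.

Q = 108 kW

Series thermal resistances, inner to outer:
  R_conv,in = 1/(hA) = 1/(50.3·21.3) = 9.334×10^-4 K/W
  R_magnesite brick = L/(kA) = 0.197/(3.14·21.3) = 0.002945 K/W
  R_conv,out = 1/(hA) = 1/(10.8·21.3) = 0.004347 K/W
ΣR = 9.334×10^-4 + 0.002945 + 0.004347 = 0.008225 K/W
Q = ΔT/ΣR = (1189 K − 303 K)/0.008225 = 1.08×10^5 W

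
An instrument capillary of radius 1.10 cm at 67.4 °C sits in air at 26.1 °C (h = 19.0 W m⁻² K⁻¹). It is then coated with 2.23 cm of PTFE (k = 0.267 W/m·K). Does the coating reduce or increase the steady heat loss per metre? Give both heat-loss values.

reduces: 54.2 → 45.3 W/m

Critical radius for a cylinder: r_cr = k/h = 0.0141 m = 1.41 cm.
Outer radius after coating: r₂ = 0.0110 + 0.0223 = 0.0333 m.
r₁ < r_cr < r₂: heat loss rises to a maximum at r_cr then falls. Whether the coating helps depends on whether Q(r₂) has dropped back below Q(r₁).
Bare: R = 1/(2πr₁h) = 0.7615 m·K/W; Q = 41.3/0.7615 = 54.2 W/m.
Coated: R = R_cond + R_conv = 0.9118 m·K/W; Q = 41.3/0.9118 = 45.3 W/m.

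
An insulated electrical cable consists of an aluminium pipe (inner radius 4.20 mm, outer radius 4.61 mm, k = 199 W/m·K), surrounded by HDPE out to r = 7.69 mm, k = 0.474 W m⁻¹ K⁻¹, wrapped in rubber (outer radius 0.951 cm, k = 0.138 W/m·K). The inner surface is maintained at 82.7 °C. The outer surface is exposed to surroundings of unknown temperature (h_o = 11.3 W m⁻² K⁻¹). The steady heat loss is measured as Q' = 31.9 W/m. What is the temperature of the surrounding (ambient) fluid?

T_out = 22.2 °C

Sum the resistances:
  R'_aluminium = ln(0.00461/0.00420)/(2πk) = 0.09314/(2π·199) = 7.449×10^-5 m·K/W
  R'_HDPE = ln(0.00769/0.00461)/(2πk) = 0.5117/(2π·0.474) = 0.1718 m·K/W
  R'_rubber = ln(0.00951/0.00769)/(2πk) = 0.2124/(2π·0.138) = 0.2450 m·K/W
  R'_conv,out = 1/(2πr h) = 1/(2π·0.00951·11.3) = 1.481 m·K/W
ΣR = 1.898 m·K/W
ΔT = Q'·ΣR = 31.9 × 1.898 = 60.55 K
Heat flows outward, so T_out = T_in − ΔT = 82.7 − 60.55 = 22.2 °C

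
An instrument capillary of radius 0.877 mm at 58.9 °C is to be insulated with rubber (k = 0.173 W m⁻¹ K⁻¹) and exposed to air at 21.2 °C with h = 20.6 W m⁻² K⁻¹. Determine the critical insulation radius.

r_cr = 0.840 cm

For a cylinder, r_cr = k_ins/h = 0.173/20.6 = 0.00840 m = 0.840 cm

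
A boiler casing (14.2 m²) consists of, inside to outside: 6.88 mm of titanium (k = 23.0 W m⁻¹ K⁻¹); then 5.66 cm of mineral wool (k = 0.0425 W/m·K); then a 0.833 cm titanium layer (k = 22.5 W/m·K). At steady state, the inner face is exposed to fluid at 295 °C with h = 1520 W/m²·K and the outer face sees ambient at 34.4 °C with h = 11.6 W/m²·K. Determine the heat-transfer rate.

Resistance network (inner→outer):
  R_conv,in = 1/(hA) = 1/(1520·14.2) = 4.633×10^-5 K/W
  R_titanium = L/(kA) = 0.00688/(23.0·14.2) = 2.107×10^-5 K/W
  R_mineral wool = L/(kA) = 0.0566/(0.0425·14.2) = 0.09379 K/W
  R_titanium = L/(kA) = 0.00833/(22.5·14.2) = 2.607×10^-5 K/W
  R_conv,out = 1/(hA) = 1/(11.6·14.2) = 0.006071 K/W
ΣR = 4.633×10^-5 + 2.107×10^-5 + 0.09379 + 2.607×10^-5 + 0.006071 = 0.09995 K/W
Q = ΔT/ΣR = (295 °C − 34.4 °C)/0.09995 = 2610 W

Q = 2610 W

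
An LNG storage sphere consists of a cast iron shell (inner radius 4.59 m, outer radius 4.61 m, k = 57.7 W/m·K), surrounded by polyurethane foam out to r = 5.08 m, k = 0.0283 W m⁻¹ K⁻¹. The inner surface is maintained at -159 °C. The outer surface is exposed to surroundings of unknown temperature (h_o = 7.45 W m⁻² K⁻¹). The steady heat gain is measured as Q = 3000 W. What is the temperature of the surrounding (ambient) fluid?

T_out = 11.5 °C

Sum the resistances:
  R_cast iron = (1/4.59 − 1/4.61)/(4πk) = 9.452×10^-4/(4π·57.7) = 1.304×10^-6 K/W
  R_polyurethane foam = (1/4.61 − 1/5.08)/(4πk) = 0.02007/(4π·0.0283) = 0.05643 K/W
  R_conv,out = 1/(4πr²h) = 1/(4π·5.08²·7.45) = 4.139×10^-4 K/W
ΣR = 0.05685 K/W
ΔT = Q·ΣR = 3000 × 0.05685 = 170.5 K
Heat flows inward, so T_out = T_in + ΔT = -159 + 170.5 = 11.5 °C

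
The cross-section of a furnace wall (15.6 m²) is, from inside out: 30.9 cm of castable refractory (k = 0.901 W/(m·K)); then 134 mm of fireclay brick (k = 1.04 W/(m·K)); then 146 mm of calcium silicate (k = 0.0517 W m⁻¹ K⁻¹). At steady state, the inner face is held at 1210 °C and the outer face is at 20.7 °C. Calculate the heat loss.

Resistance network (inner→outer):
  R_castable refractory = L/(kA) = 0.309/(0.901·15.6) = 0.02198 K/W
  R_fireclay brick = L/(kA) = 0.134/(1.04·15.6) = 0.008259 K/W
  R_calcium silicate = L/(kA) = 0.146/(0.0517·15.6) = 0.1810 K/W
ΣR = 0.02198 + 0.008259 + 0.1810 = 0.2112 K/W
Q = ΔT/ΣR = (1210 °C − 20.7 °C)/0.2112 = 5630 W

Q = 5.63 kW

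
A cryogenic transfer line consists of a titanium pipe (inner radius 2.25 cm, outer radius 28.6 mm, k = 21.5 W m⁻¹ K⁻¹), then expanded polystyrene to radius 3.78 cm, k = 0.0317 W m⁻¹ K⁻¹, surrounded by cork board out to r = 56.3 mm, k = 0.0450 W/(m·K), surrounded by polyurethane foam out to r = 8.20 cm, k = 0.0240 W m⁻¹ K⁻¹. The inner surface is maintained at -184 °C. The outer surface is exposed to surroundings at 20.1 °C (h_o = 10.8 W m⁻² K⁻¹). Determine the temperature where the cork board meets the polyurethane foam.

Series thermal resistances, inner to outer:
  R'_titanium = ln(0.0286/0.0225)/(2πk) = 0.2399/(2π·21.5) = 0.001776 m·K/W
  R'_expanded polystyrene = ln(0.0378/0.0286)/(2πk) = 0.2789/(2π·0.0317) = 1.400 m·K/W
  R'_cork board = ln(0.0563/0.0378)/(2πk) = 0.3984/(2π·0.0450) = 1.409 m·K/W
  R'_polyurethane foam = ln(0.0820/0.0563)/(2πk) = 0.3760/(2π·0.0240) = 2.494 m·K/W
  R'_conv,out = 1/(2πr h) = 1/(2π·0.0820·10.8) = 0.1797 m·K/W
ΣR = 0.001776 + 1.400 + 1.409 + 2.494 + 0.1797 = 5.484 m·K/W
Q' = ΔT/ΣR = (-184 °C − 20.1 °C)/5.484 = -37.22 W/m
From the inner boundary to the cork board/polyurethane foam interface, ΣR_partial = 2.811 m·K/W.
T_interface = T_in − Q'·ΣR_partial = -184 °C − (-37.22)(2.811) = -79.4 °C

T = -79.4 °C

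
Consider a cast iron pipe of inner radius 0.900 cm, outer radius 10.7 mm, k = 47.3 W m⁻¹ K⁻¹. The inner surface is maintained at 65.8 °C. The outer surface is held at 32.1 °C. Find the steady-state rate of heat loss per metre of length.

Q' = 57.9 kW/m

Q' = 2πk·ΔT/ln(r₂/r₁) = 2π × 47.3 × 33.7 / ln(0.0107/0.00900) = 57900 W/m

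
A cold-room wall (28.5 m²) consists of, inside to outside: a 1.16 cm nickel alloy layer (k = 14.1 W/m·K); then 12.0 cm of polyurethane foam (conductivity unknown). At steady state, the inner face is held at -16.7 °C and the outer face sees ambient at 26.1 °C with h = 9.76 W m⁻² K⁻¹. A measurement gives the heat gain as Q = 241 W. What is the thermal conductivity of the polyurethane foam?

k = 0.0242 W/m·K

ΣR = ΔT/Q = |-16.7 − 26.1|/241 = 0.1776 K/W
Known resistances:
  R_nickel alloy = L/(kA) = 0.0116/(14.1·28.5) = 2.887×10^-5 K/W
  R_conv,out = 1/(hA) = 1/(9.76·28.5) = 0.003595 K/W
R_polyurethane foam = ΣR − ΣR_known = 0.1776 − 0.003624 = 0.1740 K/W
L/(kA) = 0.1740 ⇒ k = 0.120/(0.1740·28.5) = 0.0242 W/m·K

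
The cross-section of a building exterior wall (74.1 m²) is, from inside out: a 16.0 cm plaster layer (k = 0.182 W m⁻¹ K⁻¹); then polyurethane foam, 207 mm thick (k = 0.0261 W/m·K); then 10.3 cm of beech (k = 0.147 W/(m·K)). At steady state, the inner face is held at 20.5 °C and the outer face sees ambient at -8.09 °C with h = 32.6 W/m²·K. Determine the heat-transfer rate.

Q = 222 W

Series thermal resistances, inner to outer:
  R_plaster = L/(kA) = 0.160/(0.182·74.1) = 0.01186 K/W
  R_polyurethane foam = L/(kA) = 0.207/(0.0261·74.1) = 0.1070 K/W
  R_beech = L/(kA) = 0.103/(0.147·74.1) = 0.009456 K/W
  R_conv,out = 1/(hA) = 1/(32.6·74.1) = 4.140×10^-4 K/W
ΣR = 0.01186 + 0.1070 + 0.009456 + 4.140×10^-4 = 0.1287 K/W
Q = ΔT/ΣR = (20.5 °C − -8.09 °C)/0.1287 = 222 W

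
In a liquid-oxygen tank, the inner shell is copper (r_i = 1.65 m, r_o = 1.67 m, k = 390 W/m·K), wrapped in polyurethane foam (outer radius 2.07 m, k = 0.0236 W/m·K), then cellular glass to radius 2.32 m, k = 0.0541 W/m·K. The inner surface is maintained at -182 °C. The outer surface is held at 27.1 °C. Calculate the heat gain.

Q = 448 W

Series thermal resistances, inner to outer:
  R_copper = (1/1.65 − 1/1.67)/(4πk) = 0.007258/(4π·390) = 1.481×10^-6 K/W
  R_polyurethane foam = (1/1.67 − 1/2.07)/(4πk) = 0.1157/(4π·0.0236) = 0.3902 K/W
  R_cellular glass = (1/2.07 − 1/2.32)/(4πk) = 0.05206/(4π·0.0541) = 0.07657 K/W
ΣR = 1.481×10^-6 + 0.3902 + 0.07657 = 0.4668 K/W
Q = ΔT/ΣR = (-182 °C − 27.1 °C)/0.4668 = -448 W
(Negative Q ⇒ heat flows inward; heat gain = 448 W.)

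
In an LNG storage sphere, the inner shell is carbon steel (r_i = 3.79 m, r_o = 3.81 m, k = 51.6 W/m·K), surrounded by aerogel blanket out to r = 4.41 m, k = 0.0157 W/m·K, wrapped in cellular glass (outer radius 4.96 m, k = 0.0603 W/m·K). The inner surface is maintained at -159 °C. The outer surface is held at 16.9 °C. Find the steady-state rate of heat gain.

Series thermal resistances, inner to outer:
  R_carbon steel = (1/3.79 − 1/3.81)/(4πk) = 0.001385/(4π·51.6) = 2.136×10^-6 K/W
  R_aerogel blanket = (1/3.81 − 1/4.41)/(4πk) = 0.03571/(4π·0.0157) = 0.1810 K/W
  R_cellular glass = (1/4.41 − 1/4.96)/(4πk) = 0.02514/(4π·0.0603) = 0.03318 K/W
ΣR = 2.136×10^-6 + 0.1810 + 0.03318 = 0.2142 K/W
Q = ΔT/ΣR = (-159 °C − 16.9 °C)/0.2142 = -821 W
(Negative Q ⇒ heat flows inward; heat gain = 821 W.)

Q = 821 W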